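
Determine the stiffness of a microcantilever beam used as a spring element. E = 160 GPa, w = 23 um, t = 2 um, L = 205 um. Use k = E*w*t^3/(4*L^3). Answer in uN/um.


Step 1: Convert E to consistent units (1 GPa = 1000 uN/um^2).
E = 160 GPa = 160000 uN/um^2
Step 2: Compute t^3 = 2^3 = 8
Step 3: Compute L^3 = 205^3 = 8615125
Step 4: k = 160000 * 23 * 8 / (4 * 8615125)
k = 0.8543 uN/um


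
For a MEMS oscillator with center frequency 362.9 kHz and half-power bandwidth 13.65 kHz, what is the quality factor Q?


Step 1: Q = f0 / bandwidth
Step 2: Q = 362.9 / 13.65
Q = 26.6


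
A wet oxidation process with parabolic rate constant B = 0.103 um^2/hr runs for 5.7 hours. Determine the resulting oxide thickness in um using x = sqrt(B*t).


Step 1: Compute B*t = 0.103 * 5.7 = 0.5871
Step 2: x = sqrt(0.5871)
x = 0.766 um


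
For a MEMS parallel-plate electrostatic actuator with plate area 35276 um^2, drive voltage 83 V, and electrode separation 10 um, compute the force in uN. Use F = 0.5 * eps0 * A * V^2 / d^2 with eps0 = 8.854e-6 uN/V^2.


Step 1: Identify parameters.
eps0 = 8.854e-6 uN/V^2, A = 35276 um^2, V = 83 V, d = 10 um
Step 2: Compute V^2 = 83^2 = 6889
Step 3: Compute d^2 = 10^2 = 100
Step 4: F = 0.5 * 8.854e-6 * 35276 * 6889 / 100
F = 10.758 uN


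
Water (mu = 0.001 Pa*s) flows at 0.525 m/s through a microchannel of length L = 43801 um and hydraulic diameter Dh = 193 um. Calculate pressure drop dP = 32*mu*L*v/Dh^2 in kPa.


Step 1: Convert to SI: L = 43801e-6 m, Dh = 193e-6 m
Step 2: dP = 32 * 0.001 * 43801e-6 * 0.525 / (193e-6)^2
Step 3: dP = 19755.08 Pa
Step 4: Convert to kPa: dP = 19.76 kPa


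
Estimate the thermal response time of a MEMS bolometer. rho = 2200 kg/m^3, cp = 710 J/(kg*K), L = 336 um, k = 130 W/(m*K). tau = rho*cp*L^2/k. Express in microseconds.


Step 1: Convert L to m: L = 336e-6 m
Step 2: L^2 = (336e-6)^2 = 1.12896e-07 m^2
Step 3: tau = 2200 * 710 * 1.12896e-07 / 130 = 1.35648886e-03 s
Step 4: Convert to microseconds (multiply by 1e6).
tau = 1356.489 us


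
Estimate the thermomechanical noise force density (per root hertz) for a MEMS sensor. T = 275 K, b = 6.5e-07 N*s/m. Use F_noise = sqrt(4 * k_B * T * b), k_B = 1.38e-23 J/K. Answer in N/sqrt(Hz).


Step 1: Compute 4 * k_B * T * b
= 4 * 1.38e-23 * 275 * 6.5e-07
= 9.8670e-27 N^2/Hz
Step 2: F_noise = sqrt(9.8670e-27)
F_noise = 9.93e-14 N/sqrt(Hz)


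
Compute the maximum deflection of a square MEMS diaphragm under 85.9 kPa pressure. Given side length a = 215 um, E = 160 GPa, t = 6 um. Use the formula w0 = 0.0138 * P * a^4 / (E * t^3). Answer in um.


Step 1: Convert pressure to compatible units (E is in GPa, so P in GPa).
P = 85.9 kPa = 85.9e-6 GPa
Step 2: Compute numerator: 0.0138 * P * a^4.
a^4 = 215^4 = 2136750625
numerator = 0.0138 * 85.9e-6 * 2136750625 = 2.5329e+03
Step 3: Compute denominator: E * t^3 = 160 * 6^3 = 34560
Step 4: w0 = numerator / denominator = 2.5329e+03 / 34560 = 0.0733 um


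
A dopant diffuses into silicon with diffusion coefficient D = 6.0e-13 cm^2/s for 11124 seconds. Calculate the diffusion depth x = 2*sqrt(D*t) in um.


Step 1: Compute D*t = 6.0e-13 * 11124 = 6.6744e-09 cm^2
Step 2: sqrt(D*t) = 8.1697e-05 cm
Step 3: x = 2 * 8.1697e-05 cm = 1.63394e-04 cm
Step 4: Convert to um (1 cm = 1e4 um): x = 1.634 um


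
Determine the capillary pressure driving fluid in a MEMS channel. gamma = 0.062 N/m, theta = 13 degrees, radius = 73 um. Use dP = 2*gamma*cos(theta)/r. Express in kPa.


Step 1: cos(13 deg) = 0.9744
Step 2: Convert r to m: r = 73e-6 m
Step 3: dP = 2 * 0.062 * 0.9744 / 73e-6 = 1655.1 Pa
Step 4: Convert Pa to kPa (divide by 1000).
dP = 1.66 kPa


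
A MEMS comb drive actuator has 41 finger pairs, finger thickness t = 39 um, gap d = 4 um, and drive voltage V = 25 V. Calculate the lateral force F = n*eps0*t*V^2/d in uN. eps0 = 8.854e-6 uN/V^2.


Step 1: Parameters: n=41, eps0=8.854e-6 uN/V^2, t=39 um, V=25 V, d=4 um
Step 2: V^2 = 625
Step 3: F = 41 * 8.854e-6 * 39 * 625 / 4
F = 2.212 uN


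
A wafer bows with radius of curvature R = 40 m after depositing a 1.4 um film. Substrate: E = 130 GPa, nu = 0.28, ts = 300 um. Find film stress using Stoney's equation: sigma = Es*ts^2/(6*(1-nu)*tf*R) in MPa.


Step 1: Compute numerator: Es * ts^2 = 130 * 300^2 = 11700000 (GPa*um^2)
Step 2: Compute denominator (R in um): 6*(1-nu)*tf*R = 6*0.72*1.4*40e6 = 241920000.0 (um^2)
Step 3: sigma (GPa) = 11700000 / 241920000.0 = 4.8363e-02 GPa
Step 4: Convert to MPa (x1000): sigma = 48.4 MPa


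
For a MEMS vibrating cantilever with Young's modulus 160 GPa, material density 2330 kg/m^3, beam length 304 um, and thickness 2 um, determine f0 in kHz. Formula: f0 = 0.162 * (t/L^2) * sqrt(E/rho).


Step 1: Convert units to SI.
t_SI = 2e-6 m, L_SI = 304e-6 m
Step 2: Calculate sqrt(E/rho).
sqrt(160e9 / 2330) = 8286.71 m/s
Step 3: Compute f0.
f0 = 0.162 * 2e-6 / (304e-6)^2 * 8286.71 = 29052.3 Hz = 29.05 kHz


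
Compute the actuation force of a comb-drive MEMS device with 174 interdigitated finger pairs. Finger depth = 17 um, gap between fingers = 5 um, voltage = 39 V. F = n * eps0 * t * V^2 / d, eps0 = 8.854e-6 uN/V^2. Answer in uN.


Step 1: Parameters: n=174, eps0=8.854e-6 uN/V^2, t=17 um, V=39 V, d=5 um
Step 2: V^2 = 1521
Step 3: F = 174 * 8.854e-6 * 17 * 1521 / 5
F = 7.967 uN


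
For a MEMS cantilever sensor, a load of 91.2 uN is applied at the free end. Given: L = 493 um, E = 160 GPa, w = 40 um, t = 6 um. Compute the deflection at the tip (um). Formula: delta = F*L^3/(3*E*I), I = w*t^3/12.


Step 1: Calculate the second moment of area.
I = w * t^3 / 12 = 40 * 6^3 / 12 = 720.0 um^4
Step 2: Convert E to consistent units (1 GPa = 1000 uN/um^2).
E = 160 GPa = 160000 uN/um^2
Step 3: Calculate tip deflection.
delta = F * L^3 / (3 * E * I)
delta = 91.2 * 493^3 / (3 * 160000 * 720.0)
delta = 31.62 um


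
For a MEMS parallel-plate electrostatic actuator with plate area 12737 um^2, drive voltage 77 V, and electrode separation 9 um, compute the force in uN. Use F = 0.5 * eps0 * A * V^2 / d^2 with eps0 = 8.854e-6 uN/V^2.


Step 1: Identify parameters.
eps0 = 8.854e-6 uN/V^2, A = 12737 um^2, V = 77 V, d = 9 um
Step 2: Compute V^2 = 77^2 = 5929
Step 3: Compute d^2 = 9^2 = 81
Step 4: F = 0.5 * 8.854e-6 * 12737 * 5929 / 81
F = 4.127 uN


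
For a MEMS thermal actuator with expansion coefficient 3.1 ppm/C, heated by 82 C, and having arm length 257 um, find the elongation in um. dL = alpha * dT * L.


Step 1: Convert CTE: alpha = 3.1 ppm/C = 3.1e-6 /C
Step 2: dL = 3.1e-6 * 82 * 257
dL = 0.0653 um


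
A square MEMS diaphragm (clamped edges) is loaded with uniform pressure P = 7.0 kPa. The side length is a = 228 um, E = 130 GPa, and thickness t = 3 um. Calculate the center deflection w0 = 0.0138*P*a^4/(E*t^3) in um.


Step 1: Convert pressure to compatible units (E is in GPa, so P in GPa).
P = 7.0 kPa = 7.0e-6 GPa
Step 2: Compute numerator: 0.0138 * P * a^4.
a^4 = 228^4 = 2702336256
numerator = 0.0138 * 7.0e-6 * 2702336256 = 2.6105e+02
Step 3: Compute denominator: E * t^3 = 130 * 3^3 = 3510
Step 4: w0 = numerator / denominator = 2.6105e+02 / 3510 = 0.0744 um


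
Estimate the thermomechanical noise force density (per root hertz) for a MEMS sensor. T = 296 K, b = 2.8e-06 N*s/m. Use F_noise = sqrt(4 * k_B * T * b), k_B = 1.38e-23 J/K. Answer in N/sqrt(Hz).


Step 1: Compute 4 * k_B * T * b
= 4 * 1.38e-23 * 296 * 2.8e-06
= 4.5750e-26 N^2/Hz
Step 2: F_noise = sqrt(4.5750e-26)
F_noise = 2.14e-13 N/sqrt(Hz)


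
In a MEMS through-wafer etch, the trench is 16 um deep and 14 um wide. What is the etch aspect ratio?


Step 1: AR = depth / width
Step 2: AR = 16 / 14
AR = 1.1


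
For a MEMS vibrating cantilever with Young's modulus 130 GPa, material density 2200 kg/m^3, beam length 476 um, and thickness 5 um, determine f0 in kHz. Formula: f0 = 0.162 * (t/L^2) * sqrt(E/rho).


Step 1: Convert units to SI.
t_SI = 5e-6 m, L_SI = 476e-6 m
Step 2: Calculate sqrt(E/rho).
sqrt(130e9 / 2200) = 7687.06 m/s
Step 3: Compute f0.
f0 = 0.162 * 5e-6 / (476e-6)^2 * 7687.06 = 27480.9 Hz = 27.48 kHz


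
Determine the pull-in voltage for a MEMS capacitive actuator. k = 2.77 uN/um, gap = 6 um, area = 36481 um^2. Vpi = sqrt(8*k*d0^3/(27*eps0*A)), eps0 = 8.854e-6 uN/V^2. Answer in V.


Step 1: Compute numerator: 8 * k * d0^3 = 8 * 2.77 * 6^3 = 4786.56
Step 2: Compute denominator: 27 * eps0 * A = 27 * 8.854e-6 * 36481 = 8.721075
Step 3: Vpi = sqrt(4786.56 / 8.721075)
Vpi = 23.43 V


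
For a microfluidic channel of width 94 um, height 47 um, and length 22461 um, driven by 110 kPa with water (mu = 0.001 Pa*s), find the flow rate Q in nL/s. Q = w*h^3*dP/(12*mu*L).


Step 1: Convert all dimensions to SI (meters).
w = 94e-6 m, h = 47e-6 m, L = 22461e-6 m, dP = 110e3 Pa
Step 2: Q = w * h^3 * dP / (12 * mu * L)
Q = 94e-6 * (47e-6)^3 * 110e3 / (12 * 0.001 * 22461e-6) = 3.9829401e-09 m^3/s
Step 3: Convert Q from m^3/s to nL/s (1 m^3 = 1e12 nL, so multiply by 1e12).
Q = 3982.94 nL/s


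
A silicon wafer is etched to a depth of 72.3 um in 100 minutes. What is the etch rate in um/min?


Step 1: Etch rate = depth / time
Step 2: rate = 72.3 / 100
rate = 0.723 um/min


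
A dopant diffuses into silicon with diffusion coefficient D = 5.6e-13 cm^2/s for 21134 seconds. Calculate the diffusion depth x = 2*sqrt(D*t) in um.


Step 1: Compute D*t = 5.6e-13 * 21134 = 1.183504e-08 cm^2
Step 2: sqrt(D*t) = 1.08789e-04 cm
Step 3: x = 2 * 1.08789e-04 cm = 2.17578e-04 cm
Step 4: Convert to um (1 cm = 1e4 um): x = 2.176 um


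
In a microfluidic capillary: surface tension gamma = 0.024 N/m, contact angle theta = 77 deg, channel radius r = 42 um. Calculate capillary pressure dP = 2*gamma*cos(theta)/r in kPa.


Step 1: cos(77 deg) = 0.225
Step 2: Convert r to m: r = 42e-6 m
Step 3: dP = 2 * 0.024 * 0.225 / 42e-6 = 257.1 Pa
Step 4: Convert Pa to kPa (divide by 1000).
dP = 0.26 kPa


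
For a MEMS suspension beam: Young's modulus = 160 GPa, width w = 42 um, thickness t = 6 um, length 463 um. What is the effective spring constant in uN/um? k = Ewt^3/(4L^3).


Step 1: Convert E to consistent units (1 GPa = 1000 uN/um^2).
E = 160 GPa = 160000 uN/um^2
Step 2: Compute t^3 = 6^3 = 216
Step 3: Compute L^3 = 463^3 = 99252847
Step 4: k = 160000 * 42 * 216 / (4 * 99252847)
k = 3.6561 uN/um


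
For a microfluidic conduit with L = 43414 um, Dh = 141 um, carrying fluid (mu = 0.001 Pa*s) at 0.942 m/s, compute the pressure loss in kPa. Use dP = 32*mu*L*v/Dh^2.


Step 1: Convert to SI: L = 43414e-6 m, Dh = 141e-6 m
Step 2: dP = 32 * 0.001 * 43414e-6 * 0.942 / (141e-6)^2
Step 3: dP = 65825.24 Pa
Step 4: Convert to kPa: dP = 65.83 kPa


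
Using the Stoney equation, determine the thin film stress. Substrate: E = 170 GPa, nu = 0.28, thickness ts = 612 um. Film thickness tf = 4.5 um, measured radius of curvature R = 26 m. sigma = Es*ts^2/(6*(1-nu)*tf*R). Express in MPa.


Step 1: Compute numerator: Es * ts^2 = 170 * 612^2 = 63672480 (GPa*um^2)
Step 2: Compute denominator (R in um): 6*(1-nu)*tf*R = 6*0.72*4.5*26e6 = 505440000.0 (um^2)
Step 3: sigma (GPa) = 63672480 / 505440000.0 = 1.25974e-01 GPa
Step 4: Convert to MPa (x1000): sigma = 126.0 MPa


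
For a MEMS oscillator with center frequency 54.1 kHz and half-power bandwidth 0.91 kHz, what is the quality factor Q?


Step 1: Q = f0 / bandwidth
Step 2: Q = 54.1 / 0.91
Q = 59.5


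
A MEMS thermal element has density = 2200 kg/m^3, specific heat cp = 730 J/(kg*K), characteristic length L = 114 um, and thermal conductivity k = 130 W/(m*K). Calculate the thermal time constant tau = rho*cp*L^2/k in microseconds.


Step 1: Convert L to m: L = 114e-6 m
Step 2: L^2 = (114e-6)^2 = 1.2996e-08 m^2
Step 3: tau = 2200 * 730 * 1.2996e-08 / 130 = 1.6055058e-04 s
Step 4: Convert to microseconds (multiply by 1e6).
tau = 160.551 us


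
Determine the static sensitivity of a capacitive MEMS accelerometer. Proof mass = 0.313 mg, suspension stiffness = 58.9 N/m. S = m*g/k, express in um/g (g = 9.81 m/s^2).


Step 1: Convert mass: m = 0.313 mg = 3.13e-07 kg
Step 2: S = m * g / k = 3.13e-07 * 9.81 / 58.9
Step 3: S = 5.21e-08 m/g
Step 4: Convert to um/g: S = 0.052 um/g


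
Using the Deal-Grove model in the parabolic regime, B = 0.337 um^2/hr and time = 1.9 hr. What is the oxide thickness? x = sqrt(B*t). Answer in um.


Step 1: Compute B*t = 0.337 * 1.9 = 0.6403
Step 2: x = sqrt(0.6403)
x = 0.8 um


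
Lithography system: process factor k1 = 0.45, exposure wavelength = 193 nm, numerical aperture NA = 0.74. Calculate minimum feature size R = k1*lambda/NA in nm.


Step 1: Identify values: k1 = 0.45, lambda = 193 nm, NA = 0.74
Step 2: R = k1 * lambda / NA
R = 0.45 * 193 / 0.74
R = 117.4 nm


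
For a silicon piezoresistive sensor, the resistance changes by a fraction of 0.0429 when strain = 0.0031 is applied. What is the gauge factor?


Step 1: Identify values.
dR/R = 0.0429, strain = 0.0031
Step 2: GF = (dR/R) / strain = 0.0429 / 0.0031
GF = 13.8


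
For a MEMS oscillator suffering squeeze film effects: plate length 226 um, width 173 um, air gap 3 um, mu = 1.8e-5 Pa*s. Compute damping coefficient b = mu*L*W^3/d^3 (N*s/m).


Step 1: Convert to SI.
L = 226e-6 m, W = 173e-6 m, d = 3e-6 m
Step 2: W^3 = (173e-6)^3 = 5.18e-12 m^3
Step 3: d^3 = (3e-6)^3 = 2.70e-17 m^3
Step 4: b = 1.8e-5 * 226e-6 * 5.18e-12 / 2.70e-17
b = 7.80e-04 N*s/m


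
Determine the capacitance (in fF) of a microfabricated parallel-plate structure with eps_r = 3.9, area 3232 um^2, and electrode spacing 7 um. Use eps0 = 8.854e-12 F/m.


Step 1: Convert area to m^2: A = 3232e-12 m^2
Step 2: Convert gap to m: d = 7e-6 m
Step 3: C = eps0 * eps_r * A / d
C = 8.854e-12 * 3.9 * 3232e-12 / 7e-6
Step 4: Convert to fF (multiply by 1e15).
C = 15.94 fF


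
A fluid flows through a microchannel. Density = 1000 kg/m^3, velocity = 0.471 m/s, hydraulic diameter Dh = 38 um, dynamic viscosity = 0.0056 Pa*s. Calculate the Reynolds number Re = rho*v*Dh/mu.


Step 1: Convert Dh to meters: Dh = 38e-6 m
Step 2: Re = rho * v * Dh / mu
Re = 1000 * 0.471 * 38e-6 / 0.0056
Re = 3.196


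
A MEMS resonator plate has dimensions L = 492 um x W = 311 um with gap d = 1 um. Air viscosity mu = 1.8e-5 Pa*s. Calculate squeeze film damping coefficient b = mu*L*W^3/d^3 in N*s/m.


Step 1: Convert to SI.
L = 492e-6 m, W = 311e-6 m, d = 1e-6 m
Step 2: W^3 = (311e-6)^3 = 3.01e-11 m^3
Step 3: d^3 = (1e-6)^3 = 1.00e-18 m^3
Step 4: b = 1.8e-5 * 492e-6 * 3.01e-11 / 1.00e-18
b = 2.66e-01 N*s/m


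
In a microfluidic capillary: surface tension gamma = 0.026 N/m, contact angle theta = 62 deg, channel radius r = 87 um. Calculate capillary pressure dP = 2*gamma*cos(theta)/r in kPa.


Step 1: cos(62 deg) = 0.4695
Step 2: Convert r to m: r = 87e-6 m
Step 3: dP = 2 * 0.026 * 0.4695 / 87e-6 = 280.6 Pa
Step 4: Convert Pa to kPa (divide by 1000).
dP = 0.28 kPa


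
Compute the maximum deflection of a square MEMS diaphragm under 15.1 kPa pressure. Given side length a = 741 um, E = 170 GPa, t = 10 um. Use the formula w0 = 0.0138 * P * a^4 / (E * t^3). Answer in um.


Step 1: Convert pressure to compatible units (E is in GPa, so P in GPa).
P = 15.1 kPa = 15.1e-6 GPa
Step 2: Compute numerator: 0.0138 * P * a^4.
a^4 = 741^4 = 301489944561
numerator = 0.0138 * 15.1e-6 * 301489944561 = 6.28245e+04
Step 3: Compute denominator: E * t^3 = 170 * 10^3 = 170000
Step 4: w0 = numerator / denominator = 6.28245e+04 / 170000 = 0.3696 um


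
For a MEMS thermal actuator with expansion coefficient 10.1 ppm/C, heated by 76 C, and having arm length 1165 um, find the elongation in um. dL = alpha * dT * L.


Step 1: Convert CTE: alpha = 10.1 ppm/C = 10.1e-6 /C
Step 2: dL = 10.1e-6 * 76 * 1165
dL = 0.8943 um


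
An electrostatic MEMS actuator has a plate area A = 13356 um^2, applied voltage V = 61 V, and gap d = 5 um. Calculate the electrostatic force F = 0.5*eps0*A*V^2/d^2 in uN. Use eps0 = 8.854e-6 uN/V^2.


Step 1: Identify parameters.
eps0 = 8.854e-6 uN/V^2, A = 13356 um^2, V = 61 V, d = 5 um
Step 2: Compute V^2 = 61^2 = 3721
Step 3: Compute d^2 = 5^2 = 25
Step 4: F = 0.5 * 8.854e-6 * 13356 * 3721 / 25
F = 8.8 uN


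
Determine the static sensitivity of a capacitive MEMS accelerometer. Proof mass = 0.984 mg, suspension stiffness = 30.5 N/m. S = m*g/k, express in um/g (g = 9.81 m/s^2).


Step 1: Convert mass: m = 0.984 mg = 9.84e-07 kg
Step 2: S = m * g / k = 9.84e-07 * 9.81 / 30.5
Step 3: S = 3.16e-07 m/g
Step 4: Convert to um/g: S = 0.316 um/g


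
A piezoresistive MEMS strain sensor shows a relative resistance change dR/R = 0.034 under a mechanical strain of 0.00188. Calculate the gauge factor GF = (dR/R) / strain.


Step 1: Identify values.
dR/R = 0.034, strain = 0.00188
Step 2: GF = (dR/R) / strain = 0.034 / 0.00188
GF = 18.1


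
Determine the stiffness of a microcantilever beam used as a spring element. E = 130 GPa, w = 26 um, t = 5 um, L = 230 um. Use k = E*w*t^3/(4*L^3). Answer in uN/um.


Step 1: Convert E to consistent units (1 GPa = 1000 uN/um^2).
E = 130 GPa = 130000 uN/um^2
Step 2: Compute t^3 = 5^3 = 125
Step 3: Compute L^3 = 230^3 = 12167000
Step 4: k = 130000 * 26 * 125 / (4 * 12167000)
k = 8.6813 uN/um


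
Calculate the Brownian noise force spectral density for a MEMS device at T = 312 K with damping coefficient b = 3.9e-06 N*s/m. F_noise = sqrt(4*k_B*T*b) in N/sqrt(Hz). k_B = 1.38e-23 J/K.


Step 1: Compute 4 * k_B * T * b
= 4 * 1.38e-23 * 312 * 3.9e-06
= 6.7167e-26 N^2/Hz
Step 2: F_noise = sqrt(6.7167e-26)
F_noise = 2.59e-13 N/sqrt(Hz)


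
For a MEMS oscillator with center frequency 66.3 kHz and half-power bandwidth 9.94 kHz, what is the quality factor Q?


Step 1: Q = f0 / bandwidth
Step 2: Q = 66.3 / 9.94
Q = 6.7


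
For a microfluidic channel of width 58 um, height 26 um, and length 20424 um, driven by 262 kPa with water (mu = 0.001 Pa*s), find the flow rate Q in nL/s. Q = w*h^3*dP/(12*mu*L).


Step 1: Convert all dimensions to SI (meters).
w = 58e-6 m, h = 26e-6 m, L = 20424e-6 m, dP = 262e3 Pa
Step 2: Q = w * h^3 * dP / (12 * mu * L)
Q = 58e-6 * (26e-6)^3 * 262e3 / (12 * 0.001 * 20424e-6) = 1.08975101e-09 m^3/s
Step 3: Convert Q from m^3/s to nL/s (1 m^3 = 1e12 nL, so multiply by 1e12).
Q = 1089.751 nL/s


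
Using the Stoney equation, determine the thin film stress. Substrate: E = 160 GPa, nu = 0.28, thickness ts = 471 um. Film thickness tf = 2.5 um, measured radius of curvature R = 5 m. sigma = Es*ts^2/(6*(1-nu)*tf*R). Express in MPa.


Step 1: Compute numerator: Es * ts^2 = 160 * 471^2 = 35494560 (GPa*um^2)
Step 2: Compute denominator (R in um): 6*(1-nu)*tf*R = 6*0.72*2.5*5e6 = 54000000.0 (um^2)
Step 3: sigma (GPa) = 35494560 / 54000000.0 = 6.57307e-01 GPa
Step 4: Convert to MPa (x1000): sigma = 657.3 MPa


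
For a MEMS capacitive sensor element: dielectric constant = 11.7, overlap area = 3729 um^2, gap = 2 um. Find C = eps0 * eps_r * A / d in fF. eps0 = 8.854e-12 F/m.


Step 1: Convert area to m^2: A = 3729e-12 m^2
Step 2: Convert gap to m: d = 2e-6 m
Step 3: C = eps0 * eps_r * A / d
C = 8.854e-12 * 11.7 * 3729e-12 / 2e-6
Step 4: Convert to fF (multiply by 1e15).
C = 193.15 fF


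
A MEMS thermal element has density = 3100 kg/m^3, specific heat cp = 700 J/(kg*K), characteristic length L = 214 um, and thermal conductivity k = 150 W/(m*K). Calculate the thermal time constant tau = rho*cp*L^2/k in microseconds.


Step 1: Convert L to m: L = 214e-6 m
Step 2: L^2 = (214e-6)^2 = 4.5796e-08 m^2
Step 3: tau = 3100 * 700 * 4.5796e-08 / 150 = 6.6251547e-04 s
Step 4: Convert to microseconds (multiply by 1e6).
tau = 662.515 us


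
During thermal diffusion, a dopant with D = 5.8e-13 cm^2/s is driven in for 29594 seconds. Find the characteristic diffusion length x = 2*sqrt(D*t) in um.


Step 1: Compute D*t = 5.8e-13 * 29594 = 1.716452e-08 cm^2
Step 2: sqrt(D*t) = 1.3101e-04 cm
Step 3: x = 2 * 1.3101e-04 cm = 2.6202e-04 cm
Step 4: Convert to um (1 cm = 1e4 um): x = 2.62 um


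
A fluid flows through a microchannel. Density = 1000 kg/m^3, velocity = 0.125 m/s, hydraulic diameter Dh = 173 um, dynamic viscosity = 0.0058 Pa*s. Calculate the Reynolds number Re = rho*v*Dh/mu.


Step 1: Convert Dh to meters: Dh = 173e-6 m
Step 2: Re = rho * v * Dh / mu
Re = 1000 * 0.125 * 173e-6 / 0.0058
Re = 3.728


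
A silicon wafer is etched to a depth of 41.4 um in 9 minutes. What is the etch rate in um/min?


Step 1: Etch rate = depth / time
Step 2: rate = 41.4 / 9
rate = 4.6 um/min


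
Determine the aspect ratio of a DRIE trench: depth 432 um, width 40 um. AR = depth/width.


Step 1: AR = depth / width
Step 2: AR = 432 / 40
AR = 10.8


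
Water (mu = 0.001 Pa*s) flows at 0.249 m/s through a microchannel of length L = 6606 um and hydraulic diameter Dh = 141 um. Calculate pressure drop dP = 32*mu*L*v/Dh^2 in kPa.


Step 1: Convert to SI: L = 6606e-6 m, Dh = 141e-6 m
Step 2: dP = 32 * 0.001 * 6606e-6 * 0.249 / (141e-6)^2
Step 3: dP = 2647.58 Pa
Step 4: Convert to kPa: dP = 2.65 kPa


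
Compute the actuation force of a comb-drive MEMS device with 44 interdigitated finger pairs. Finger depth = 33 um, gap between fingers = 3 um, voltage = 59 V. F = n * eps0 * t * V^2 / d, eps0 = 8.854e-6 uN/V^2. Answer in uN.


Step 1: Parameters: n=44, eps0=8.854e-6 uN/V^2, t=33 um, V=59 V, d=3 um
Step 2: V^2 = 3481
Step 3: F = 44 * 8.854e-6 * 33 * 3481 / 3
F = 14.917 uN


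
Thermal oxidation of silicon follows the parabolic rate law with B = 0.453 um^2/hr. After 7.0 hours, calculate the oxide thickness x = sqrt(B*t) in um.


Step 1: Compute B*t = 0.453 * 7.0 = 3.171
Step 2: x = sqrt(3.171)
x = 1.781 um


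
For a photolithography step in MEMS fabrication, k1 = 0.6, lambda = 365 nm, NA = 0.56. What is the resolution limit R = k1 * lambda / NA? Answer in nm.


Step 1: Identify values: k1 = 0.6, lambda = 365 nm, NA = 0.56
Step 2: R = k1 * lambda / NA
R = 0.6 * 365 / 0.56
R = 391.1 nm


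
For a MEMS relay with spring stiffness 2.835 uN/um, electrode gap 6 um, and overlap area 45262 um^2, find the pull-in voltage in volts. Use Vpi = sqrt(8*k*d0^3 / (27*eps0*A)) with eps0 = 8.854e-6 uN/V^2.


Step 1: Compute numerator: 8 * k * d0^3 = 8 * 2.835 * 6^3 = 4898.88
Step 2: Compute denominator: 27 * eps0 * A = 27 * 8.854e-6 * 45262 = 10.820243
Step 3: Vpi = sqrt(4898.88 / 10.820243)
Vpi = 21.28 V


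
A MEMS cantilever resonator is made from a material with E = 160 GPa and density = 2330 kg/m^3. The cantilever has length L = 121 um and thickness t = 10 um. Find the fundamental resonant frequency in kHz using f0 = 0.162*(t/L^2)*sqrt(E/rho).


Step 1: Convert units to SI.
t_SI = 10e-6 m, L_SI = 121e-6 m
Step 2: Calculate sqrt(E/rho).
sqrt(160e9 / 2330) = 8286.71 m/s
Step 3: Compute f0.
f0 = 0.162 * 10e-6 / (121e-6)^2 * 8286.71 = 916909.4 Hz = 916.91 kHz


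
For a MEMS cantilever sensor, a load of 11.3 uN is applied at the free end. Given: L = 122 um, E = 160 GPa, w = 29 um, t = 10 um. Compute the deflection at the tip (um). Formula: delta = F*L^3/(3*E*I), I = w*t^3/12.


Step 1: Calculate the second moment of area.
I = w * t^3 / 12 = 29 * 10^3 / 12 = 2416.6667 um^4
Step 2: Convert E to consistent units (1 GPa = 1000 uN/um^2).
E = 160 GPa = 160000 uN/um^2
Step 3: Calculate tip deflection.
delta = F * L^3 / (3 * E * I)
delta = 11.3 * 122^3 / (3 * 160000 * 2416.6667)
delta = 0.0177 um


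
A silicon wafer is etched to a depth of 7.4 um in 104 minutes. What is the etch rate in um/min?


Step 1: Etch rate = depth / time
Step 2: rate = 7.4 / 104
rate = 0.071 um/min


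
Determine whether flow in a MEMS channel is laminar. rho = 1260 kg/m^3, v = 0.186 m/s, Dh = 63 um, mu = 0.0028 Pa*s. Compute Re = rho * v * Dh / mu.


Step 1: Convert Dh to meters: Dh = 63e-6 m
Step 2: Re = rho * v * Dh / mu
Re = 1260 * 0.186 * 63e-6 / 0.0028
Re = 5.273
Since Re = 5.273 is below ~2300, the flow is laminar.


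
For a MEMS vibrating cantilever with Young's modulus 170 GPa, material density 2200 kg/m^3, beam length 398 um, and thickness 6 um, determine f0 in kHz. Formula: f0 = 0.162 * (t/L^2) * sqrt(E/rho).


Step 1: Convert units to SI.
t_SI = 6e-6 m, L_SI = 398e-6 m
Step 2: Calculate sqrt(E/rho).
sqrt(170e9 / 2200) = 8790.49 m/s
Step 3: Compute f0.
f0 = 0.162 * 6e-6 / (398e-6)^2 * 8790.49 = 53940.3 Hz = 53.94 kHz


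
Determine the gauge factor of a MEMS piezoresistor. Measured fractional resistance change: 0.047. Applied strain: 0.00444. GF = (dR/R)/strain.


Step 1: Identify values.
dR/R = 0.047, strain = 0.00444
Step 2: GF = (dR/R) / strain = 0.047 / 0.00444
GF = 10.6


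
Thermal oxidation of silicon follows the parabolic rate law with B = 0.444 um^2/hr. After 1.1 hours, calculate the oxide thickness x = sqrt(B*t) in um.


Step 1: Compute B*t = 0.444 * 1.1 = 0.4884
Step 2: x = sqrt(0.4884)
x = 0.699 um


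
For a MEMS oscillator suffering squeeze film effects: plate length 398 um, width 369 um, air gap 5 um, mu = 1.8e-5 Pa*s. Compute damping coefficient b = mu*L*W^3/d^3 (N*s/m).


Step 1: Convert to SI.
L = 398e-6 m, W = 369e-6 m, d = 5e-6 m
Step 2: W^3 = (369e-6)^3 = 5.02e-11 m^3
Step 3: d^3 = (5e-6)^3 = 1.25e-16 m^3
Step 4: b = 1.8e-5 * 398e-6 * 5.02e-11 / 1.25e-16
b = 2.88e-03 N*s/m


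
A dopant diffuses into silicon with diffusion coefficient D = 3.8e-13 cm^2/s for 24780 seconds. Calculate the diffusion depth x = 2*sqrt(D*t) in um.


Step 1: Compute D*t = 3.8e-13 * 24780 = 9.4164e-09 cm^2
Step 2: sqrt(D*t) = 9.70381e-05 cm
Step 3: x = 2 * 9.70381e-05 cm = 1.940762e-04 cm
Step 4: Convert to um (1 cm = 1e4 um): x = 1.941 um


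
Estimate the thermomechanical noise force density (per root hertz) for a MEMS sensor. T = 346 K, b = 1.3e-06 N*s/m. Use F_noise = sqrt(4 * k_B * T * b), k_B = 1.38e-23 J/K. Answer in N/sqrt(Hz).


Step 1: Compute 4 * k_B * T * b
= 4 * 1.38e-23 * 346 * 1.3e-06
= 2.4829e-26 N^2/Hz
Step 2: F_noise = sqrt(2.4829e-26)
F_noise = 1.58e-13 N/sqrt(Hz)


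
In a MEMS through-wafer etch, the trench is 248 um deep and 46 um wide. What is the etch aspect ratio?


Step 1: AR = depth / width
Step 2: AR = 248 / 46
AR = 5.4


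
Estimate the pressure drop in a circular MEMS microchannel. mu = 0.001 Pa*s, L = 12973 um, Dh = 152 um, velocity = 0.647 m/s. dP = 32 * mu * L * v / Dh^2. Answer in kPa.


Step 1: Convert to SI: L = 12973e-6 m, Dh = 152e-6 m
Step 2: dP = 32 * 0.001 * 12973e-6 * 0.647 / (152e-6)^2
Step 3: dP = 11625.39 Pa
Step 4: Convert to kPa: dP = 11.63 kPa


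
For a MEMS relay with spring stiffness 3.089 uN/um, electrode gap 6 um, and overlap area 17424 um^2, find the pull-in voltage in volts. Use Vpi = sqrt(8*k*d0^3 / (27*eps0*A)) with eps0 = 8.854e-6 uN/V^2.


Step 1: Compute numerator: 8 * k * d0^3 = 8 * 3.089 * 6^3 = 5337.792
Step 2: Compute denominator: 27 * eps0 * A = 27 * 8.854e-6 * 17424 = 4.165347
Step 3: Vpi = sqrt(5337.792 / 4.165347)
Vpi = 35.8 V


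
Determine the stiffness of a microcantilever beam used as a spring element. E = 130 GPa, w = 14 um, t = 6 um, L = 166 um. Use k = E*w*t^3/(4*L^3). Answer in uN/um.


Step 1: Convert E to consistent units (1 GPa = 1000 uN/um^2).
E = 130 GPa = 130000 uN/um^2
Step 2: Compute t^3 = 6^3 = 216
Step 3: Compute L^3 = 166^3 = 4574296
Step 4: k = 130000 * 14 * 216 / (4 * 4574296)
k = 21.4853 uN/um


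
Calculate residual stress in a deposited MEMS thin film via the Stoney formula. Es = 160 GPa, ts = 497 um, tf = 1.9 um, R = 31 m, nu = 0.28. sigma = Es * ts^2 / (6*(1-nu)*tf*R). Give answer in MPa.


Step 1: Compute numerator: Es * ts^2 = 160 * 497^2 = 39521440 (GPa*um^2)
Step 2: Compute denominator (R in um): 6*(1-nu)*tf*R = 6*0.72*1.9*31e6 = 254448000.0 (um^2)
Step 3: sigma (GPa) = 39521440 / 254448000.0 = 1.55322e-01 GPa
Step 4: Convert to MPa (x1000): sigma = 155.3 MPa


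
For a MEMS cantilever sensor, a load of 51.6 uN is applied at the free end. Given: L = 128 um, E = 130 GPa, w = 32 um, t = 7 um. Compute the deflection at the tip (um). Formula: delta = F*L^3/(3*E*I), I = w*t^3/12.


Step 1: Calculate the second moment of area.
I = w * t^3 / 12 = 32 * 7^3 / 12 = 914.6667 um^4
Step 2: Convert E to consistent units (1 GPa = 1000 uN/um^2).
E = 130 GPa = 130000 uN/um^2
Step 3: Calculate tip deflection.
delta = F * L^3 / (3 * E * I)
delta = 51.6 * 128^3 / (3 * 130000 * 914.6667)
delta = 0.3034 um


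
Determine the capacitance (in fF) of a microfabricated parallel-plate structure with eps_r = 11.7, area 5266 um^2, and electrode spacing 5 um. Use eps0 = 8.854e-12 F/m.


Step 1: Convert area to m^2: A = 5266e-12 m^2
Step 2: Convert gap to m: d = 5e-6 m
Step 3: C = eps0 * eps_r * A / d
C = 8.854e-12 * 11.7 * 5266e-12 / 5e-6
Step 4: Convert to fF (multiply by 1e15).
C = 109.1 fF


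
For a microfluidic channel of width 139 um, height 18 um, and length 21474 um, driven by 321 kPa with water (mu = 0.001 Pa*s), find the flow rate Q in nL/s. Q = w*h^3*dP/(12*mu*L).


Step 1: Convert all dimensions to SI (meters).
w = 139e-6 m, h = 18e-6 m, L = 21474e-6 m, dP = 321e3 Pa
Step 2: Q = w * h^3 * dP / (12 * mu * L)
Q = 139e-6 * (18e-6)^3 * 321e3 / (12 * 0.001 * 21474e-6) = 1.00981811e-09 m^3/s
Step 3: Convert Q from m^3/s to nL/s (1 m^3 = 1e12 nL, so multiply by 1e12).
Q = 1009.818 nL/s


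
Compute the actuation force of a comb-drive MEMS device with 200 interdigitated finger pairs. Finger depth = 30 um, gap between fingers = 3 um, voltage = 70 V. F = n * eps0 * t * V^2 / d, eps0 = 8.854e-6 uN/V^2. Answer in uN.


Step 1: Parameters: n=200, eps0=8.854e-6 uN/V^2, t=30 um, V=70 V, d=3 um
Step 2: V^2 = 4900
Step 3: F = 200 * 8.854e-6 * 30 * 4900 / 3
F = 86.769 uN


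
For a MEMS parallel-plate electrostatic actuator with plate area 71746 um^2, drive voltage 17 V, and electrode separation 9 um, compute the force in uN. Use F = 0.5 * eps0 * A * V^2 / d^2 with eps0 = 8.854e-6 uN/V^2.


Step 1: Identify parameters.
eps0 = 8.854e-6 uN/V^2, A = 71746 um^2, V = 17 V, d = 9 um
Step 2: Compute V^2 = 17^2 = 289
Step 3: Compute d^2 = 9^2 = 81
Step 4: F = 0.5 * 8.854e-6 * 71746 * 289 / 81
F = 1.133 uN


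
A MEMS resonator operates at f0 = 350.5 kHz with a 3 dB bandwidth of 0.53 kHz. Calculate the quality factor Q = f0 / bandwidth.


Step 1: Q = f0 / bandwidth
Step 2: Q = 350.5 / 0.53
Q = 661.3


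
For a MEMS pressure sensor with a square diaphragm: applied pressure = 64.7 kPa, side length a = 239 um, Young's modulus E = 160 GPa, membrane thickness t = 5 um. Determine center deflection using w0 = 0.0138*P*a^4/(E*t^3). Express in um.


Step 1: Convert pressure to compatible units (E is in GPa, so P in GPa).
P = 64.7 kPa = 64.7e-6 GPa
Step 2: Compute numerator: 0.0138 * P * a^4.
a^4 = 239^4 = 3262808641
numerator = 0.0138 * 64.7e-6 * 3262808641 = 2.91323e+03
Step 3: Compute denominator: E * t^3 = 160 * 5^3 = 20000
Step 4: w0 = numerator / denominator = 2.91323e+03 / 20000 = 0.1457 um


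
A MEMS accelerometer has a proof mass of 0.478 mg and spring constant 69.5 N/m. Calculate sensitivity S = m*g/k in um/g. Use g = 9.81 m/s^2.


Step 1: Convert mass: m = 0.478 mg = 4.78e-07 kg
Step 2: S = m * g / k = 4.78e-07 * 9.81 / 69.5
Step 3: S = 6.75e-08 m/g
Step 4: Convert to um/g: S = 0.067 um/g


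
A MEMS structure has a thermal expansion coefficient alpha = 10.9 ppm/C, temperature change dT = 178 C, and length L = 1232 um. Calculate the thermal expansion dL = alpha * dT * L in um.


Step 1: Convert CTE: alpha = 10.9 ppm/C = 10.9e-6 /C
Step 2: dL = 10.9e-6 * 178 * 1232
dL = 2.3903 um


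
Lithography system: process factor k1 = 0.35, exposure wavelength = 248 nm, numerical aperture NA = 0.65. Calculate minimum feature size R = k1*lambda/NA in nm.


Step 1: Identify values: k1 = 0.35, lambda = 248 nm, NA = 0.65
Step 2: R = k1 * lambda / NA
R = 0.35 * 248 / 0.65
R = 133.5 nm


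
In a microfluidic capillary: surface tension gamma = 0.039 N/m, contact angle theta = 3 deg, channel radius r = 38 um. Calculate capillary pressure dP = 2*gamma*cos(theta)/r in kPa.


Step 1: cos(3 deg) = 0.9986
Step 2: Convert r to m: r = 38e-6 m
Step 3: dP = 2 * 0.039 * 0.9986 / 38e-6 = 2049.8 Pa
Step 4: Convert Pa to kPa (divide by 1000).
dP = 2.05 kPa


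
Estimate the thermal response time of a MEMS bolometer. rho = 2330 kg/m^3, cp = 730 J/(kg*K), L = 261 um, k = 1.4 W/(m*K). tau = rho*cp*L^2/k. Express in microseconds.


Step 1: Convert L to m: L = 261e-6 m
Step 2: L^2 = (261e-6)^2 = 6.8121e-08 m^2
Step 3: tau = 2330 * 730 * 6.8121e-08 / 1.4 = 8.276214921e-02 s
Step 4: Convert to microseconds (multiply by 1e6).
tau = 82762.149 us


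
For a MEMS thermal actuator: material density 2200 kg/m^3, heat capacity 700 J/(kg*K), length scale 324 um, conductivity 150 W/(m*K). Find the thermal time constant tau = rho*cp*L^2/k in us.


Step 1: Convert L to m: L = 324e-6 m
Step 2: L^2 = (324e-6)^2 = 1.04976e-07 m^2
Step 3: tau = 2200 * 700 * 1.04976e-07 / 150 = 1.0777536e-03 s
Step 4: Convert to microseconds (multiply by 1e6).
tau = 1077.754 us


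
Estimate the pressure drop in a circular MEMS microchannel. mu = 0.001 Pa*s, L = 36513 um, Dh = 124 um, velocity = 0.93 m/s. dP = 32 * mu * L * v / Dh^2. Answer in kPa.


Step 1: Convert to SI: L = 36513e-6 m, Dh = 124e-6 m
Step 2: dP = 32 * 0.001 * 36513e-6 * 0.93 / (124e-6)^2
Step 3: dP = 70670.32 Pa
Step 4: Convert to kPa: dP = 70.67 kPa


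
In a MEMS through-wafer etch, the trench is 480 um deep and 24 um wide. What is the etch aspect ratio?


Step 1: AR = depth / width
Step 2: AR = 480 / 24
AR = 20.0


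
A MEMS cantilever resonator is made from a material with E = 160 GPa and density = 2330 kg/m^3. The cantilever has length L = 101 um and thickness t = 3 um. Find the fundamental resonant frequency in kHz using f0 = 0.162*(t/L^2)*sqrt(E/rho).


Step 1: Convert units to SI.
t_SI = 3e-6 m, L_SI = 101e-6 m
Step 2: Calculate sqrt(E/rho).
sqrt(160e9 / 2330) = 8286.71 m/s
Step 3: Compute f0.
f0 = 0.162 * 3e-6 / (101e-6)^2 * 8286.71 = 394798.7 Hz = 394.8 kHz


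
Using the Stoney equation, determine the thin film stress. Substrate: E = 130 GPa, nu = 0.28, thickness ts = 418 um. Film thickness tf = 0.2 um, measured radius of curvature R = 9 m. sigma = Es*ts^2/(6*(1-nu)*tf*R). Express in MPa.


Step 1: Compute numerator: Es * ts^2 = 130 * 418^2 = 22714120 (GPa*um^2)
Step 2: Compute denominator (R in um): 6*(1-nu)*tf*R = 6*0.72*0.2*9e6 = 7776000.0 (um^2)
Step 3: sigma (GPa) = 22714120 / 7776000.0 = 2.921055e+00 GPa
Step 4: Convert to MPa (x1000): sigma = 2921.1 MPa


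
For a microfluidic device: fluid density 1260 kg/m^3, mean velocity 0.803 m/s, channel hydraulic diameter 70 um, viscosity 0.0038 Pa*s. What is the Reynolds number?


Step 1: Convert Dh to meters: Dh = 70e-6 m
Step 2: Re = rho * v * Dh / mu
Re = 1260 * 0.803 * 70e-6 / 0.0038
Re = 18.638


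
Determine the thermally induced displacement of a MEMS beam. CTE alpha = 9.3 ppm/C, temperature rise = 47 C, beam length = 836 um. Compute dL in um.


Step 1: Convert CTE: alpha = 9.3 ppm/C = 9.3e-6 /C
Step 2: dL = 9.3e-6 * 47 * 836
dL = 0.3654 um


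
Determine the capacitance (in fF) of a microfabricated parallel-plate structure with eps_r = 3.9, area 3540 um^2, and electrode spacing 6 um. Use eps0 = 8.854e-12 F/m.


Step 1: Convert area to m^2: A = 3540e-12 m^2
Step 2: Convert gap to m: d = 6e-6 m
Step 3: C = eps0 * eps_r * A / d
C = 8.854e-12 * 3.9 * 3540e-12 / 6e-6
Step 4: Convert to fF (multiply by 1e15).
C = 20.37 fF


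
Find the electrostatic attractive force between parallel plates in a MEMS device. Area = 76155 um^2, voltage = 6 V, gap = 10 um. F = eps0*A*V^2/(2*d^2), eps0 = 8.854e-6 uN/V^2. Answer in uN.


Step 1: Identify parameters.
eps0 = 8.854e-6 uN/V^2, A = 76155 um^2, V = 6 V, d = 10 um
Step 2: Compute V^2 = 6^2 = 36
Step 3: Compute d^2 = 10^2 = 100
Step 4: F = 0.5 * 8.854e-6 * 76155 * 36 / 100
F = 0.121 uN


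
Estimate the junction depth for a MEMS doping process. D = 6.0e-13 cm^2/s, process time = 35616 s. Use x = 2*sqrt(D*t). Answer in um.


Step 1: Compute D*t = 6.0e-13 * 35616 = 2.13696e-08 cm^2
Step 2: sqrt(D*t) = 1.46183e-04 cm
Step 3: x = 2 * 1.46183e-04 cm = 2.92366e-04 cm
Step 4: Convert to um (1 cm = 1e4 um): x = 2.924 um


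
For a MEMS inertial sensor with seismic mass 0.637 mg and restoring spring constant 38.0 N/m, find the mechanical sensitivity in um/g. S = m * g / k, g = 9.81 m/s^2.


Step 1: Convert mass: m = 0.637 mg = 6.37e-07 kg
Step 2: S = m * g / k = 6.37e-07 * 9.81 / 38.0
Step 3: S = 1.64e-07 m/g
Step 4: Convert to um/g: S = 0.164 um/g


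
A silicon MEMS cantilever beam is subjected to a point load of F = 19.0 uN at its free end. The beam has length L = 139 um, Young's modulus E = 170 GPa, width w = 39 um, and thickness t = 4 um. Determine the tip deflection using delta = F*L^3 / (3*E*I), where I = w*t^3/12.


Step 1: Calculate the second moment of area.
I = w * t^3 / 12 = 39 * 4^3 / 12 = 208.0 um^4
Step 2: Convert E to consistent units (1 GPa = 1000 uN/um^2).
E = 170 GPa = 170000 uN/um^2
Step 3: Calculate tip deflection.
delta = F * L^3 / (3 * E * I)
delta = 19.0 * 139^3 / (3 * 170000 * 208.0)
delta = 0.481 um


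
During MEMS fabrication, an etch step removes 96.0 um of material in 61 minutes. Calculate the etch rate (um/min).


Step 1: Etch rate = depth / time
Step 2: rate = 96.0 / 61
rate = 1.574 um/min


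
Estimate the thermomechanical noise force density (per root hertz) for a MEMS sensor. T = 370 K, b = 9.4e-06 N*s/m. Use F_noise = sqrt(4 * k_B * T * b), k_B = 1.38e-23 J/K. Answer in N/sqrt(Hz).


Step 1: Compute 4 * k_B * T * b
= 4 * 1.38e-23 * 370 * 9.4e-06
= 1.9199e-25 N^2/Hz
Step 2: F_noise = sqrt(1.9199e-25)
F_noise = 4.38e-13 N/sqrt(Hz)


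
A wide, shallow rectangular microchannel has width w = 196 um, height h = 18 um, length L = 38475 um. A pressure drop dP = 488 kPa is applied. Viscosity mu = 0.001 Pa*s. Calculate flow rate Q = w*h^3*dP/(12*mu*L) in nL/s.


Step 1: Convert all dimensions to SI (meters).
w = 196e-6 m, h = 18e-6 m, L = 38475e-6 m, dP = 488e3 Pa
Step 2: Q = w * h^3 * dP / (12 * mu * L)
Q = 196e-6 * (18e-6)^3 * 488e3 / (12 * 0.001 * 38475e-6) = 1.20818526e-09 m^3/s
Step 3: Convert Q from m^3/s to nL/s (1 m^3 = 1e12 nL, so multiply by 1e12).
Q = 1208.185 nL/s


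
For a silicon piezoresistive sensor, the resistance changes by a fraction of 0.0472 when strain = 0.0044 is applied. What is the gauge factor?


Step 1: Identify values.
dR/R = 0.0472, strain = 0.0044
Step 2: GF = (dR/R) / strain = 0.0472 / 0.0044
GF = 10.7


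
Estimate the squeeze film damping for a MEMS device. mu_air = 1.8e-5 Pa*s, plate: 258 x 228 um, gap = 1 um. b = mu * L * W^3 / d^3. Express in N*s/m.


Step 1: Convert to SI.
L = 258e-6 m, W = 228e-6 m, d = 1e-6 m
Step 2: W^3 = (228e-6)^3 = 1.19e-11 m^3
Step 3: d^3 = (1e-6)^3 = 1.00e-18 m^3
Step 4: b = 1.8e-5 * 258e-6 * 1.19e-11 / 1.00e-18
b = 5.50e-02 N*s/m


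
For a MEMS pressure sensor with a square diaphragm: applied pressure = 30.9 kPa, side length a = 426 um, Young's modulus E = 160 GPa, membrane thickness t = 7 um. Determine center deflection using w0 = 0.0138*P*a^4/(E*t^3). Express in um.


Step 1: Convert pressure to compatible units (E is in GPa, so P in GPa).
P = 30.9 kPa = 30.9e-6 GPa
Step 2: Compute numerator: 0.0138 * P * a^4.
a^4 = 426^4 = 32933538576
numerator = 0.0138 * 30.9e-6 * 32933538576 = 1.40435e+04
Step 3: Compute denominator: E * t^3 = 160 * 7^3 = 54880
Step 4: w0 = numerator / denominator = 1.40435e+04 / 54880 = 0.2559 um


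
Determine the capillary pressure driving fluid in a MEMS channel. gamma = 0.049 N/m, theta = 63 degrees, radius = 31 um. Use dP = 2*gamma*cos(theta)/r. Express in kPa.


Step 1: cos(63 deg) = 0.454
Step 2: Convert r to m: r = 31e-6 m
Step 3: dP = 2 * 0.049 * 0.454 / 31e-6 = 1435.2 Pa
Step 4: Convert Pa to kPa (divide by 1000).
dP = 1.44 kPa


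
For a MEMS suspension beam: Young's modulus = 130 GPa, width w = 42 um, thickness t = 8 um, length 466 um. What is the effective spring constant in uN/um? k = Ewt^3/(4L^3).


Step 1: Convert E to consistent units (1 GPa = 1000 uN/um^2).
E = 130 GPa = 130000 uN/um^2
Step 2: Compute t^3 = 8^3 = 512
Step 3: Compute L^3 = 466^3 = 101194696
Step 4: k = 130000 * 42 * 512 / (4 * 101194696)
k = 6.9063 uN/um
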